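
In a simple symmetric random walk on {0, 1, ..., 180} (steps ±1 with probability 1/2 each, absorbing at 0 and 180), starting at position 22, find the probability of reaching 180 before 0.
P(hit 180 before 0) = 22/180 = 11/90

Let u_k = P(hit 180 before 0 | start at k). Then u_0 = 0, u_180 = 1, and u_k = u_{k-1}/2 + u_{k+1}/2 for 1 ≤ k ≤ 179. This harmonic recurrence is solved by u_k = k/180, giving u_22 = 22/180 = 11/90.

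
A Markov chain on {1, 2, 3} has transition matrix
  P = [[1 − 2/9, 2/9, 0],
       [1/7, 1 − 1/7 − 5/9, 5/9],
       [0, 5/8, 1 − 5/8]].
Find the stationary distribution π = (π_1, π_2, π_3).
π = (81/319, 126/319, 112/319)

This is a birth-death chain on three states, which satisfies detailed balance: π_1 · P_{12} = π_2 · P_{21} and π_2 · P_{23} = π_3 · P_{32}.
From π_1 · 2/9 = π_2 · 1/7: π_2/π_1 = (2/9)/(1/7) = 14/9.
From π_2 · 5/9 = π_3 · 5/8: π_3/π_2 = (5/9)/(5/8) = 8/9.
Take π_1 proportional to 1; then unnormalized π = (1, 14/9, 112/81). Normalize by dividing by the sum 319/81:
  π = (81/319, 126/319, 112/319).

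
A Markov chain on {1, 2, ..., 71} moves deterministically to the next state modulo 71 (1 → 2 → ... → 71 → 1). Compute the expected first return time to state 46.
E[T_46 | X_0 = 46] = 71

The chain cycles deterministically, so starting at state 46 it returns in exactly 71 steps. Equivalently, the stationary distribution is uniform π_j = 1/71 for every state j, so by Kac's formula E[T_46] = 1/π_46 = 71.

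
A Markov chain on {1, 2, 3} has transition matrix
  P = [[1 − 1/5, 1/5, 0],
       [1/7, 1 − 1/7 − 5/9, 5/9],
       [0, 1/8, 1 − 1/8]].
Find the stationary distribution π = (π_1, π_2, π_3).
π = (45/388, 63/388, 70/97)

This is a birth-death chain on three states, which satisfies detailed balance: π_1 · P_{12} = π_2 · P_{21} and π_2 · P_{23} = π_3 · P_{32}.
From π_1 · 1/5 = π_2 · 1/7: π_2/π_1 = (1/5)/(1/7) = 7/5.
From π_2 · 5/9 = π_3 · 1/8: π_3/π_2 = (5/9)/(1/8) = 40/9.
Take π_1 proportional to 1; then unnormalized π = (1, 7/5, 56/9). Normalize by dividing by the sum 388/45:
  π = (45/388, 63/388, 70/97).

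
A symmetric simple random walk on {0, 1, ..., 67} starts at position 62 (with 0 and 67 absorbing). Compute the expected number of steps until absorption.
E[τ | X_0 = 62] = 310

Let v_k = E[τ | X_0 = k]. Boundary: v_0 = v_67 = 0. Recurrence: v_k = 1 + (v_{k-1} + v_{k+1})/2 for 1 ≤ k ≤ 66. The particular solution to v_k − (v_{k-1} + v_{k+1})/2 = 1 is v_k = −k^2. Adding homogeneous solution A + B k and matching boundaries gives v_k = k (67 − k). Substituting k = 62: v_62 = 62 · 5 = 310.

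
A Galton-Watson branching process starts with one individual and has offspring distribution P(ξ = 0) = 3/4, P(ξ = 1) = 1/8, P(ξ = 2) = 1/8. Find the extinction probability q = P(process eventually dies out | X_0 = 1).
q = 1

Mean offspring μ = 0·3/4 + 1·1/8 + 2·1/8 = 3/8 ≤ 1. For μ ≤ 1 with offspring not concentrated at 1, the Galton-Watson process goes extinct almost surely, so q = 1.
(Algebraic check: The pgf is f(s) = 3/4 + 1/8·s + 1/8·s². The extinction probability q is the smallest fixed point of f in [0, 1]. Setting s = f(s):
  1/8·s² + (1/8 − 1)·s + 3/4 = 0
  1/8·s² − (3/4 + 1/8)·s + 3/4 = 0
which factors as (s − 1)·(1/8·s − 3/4) = 0, giving roots s = 1 and s = (3/4)/(1/8) = 6. Since 6 ≥ 1, the smallest root in [0, 1] is s = 1.)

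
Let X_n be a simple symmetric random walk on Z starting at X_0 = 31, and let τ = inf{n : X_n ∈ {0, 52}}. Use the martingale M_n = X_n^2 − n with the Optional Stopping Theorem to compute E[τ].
E[τ] = 651

M_n = X_n^2 − n is a martingale (since E[X_{n+1}^2 | F_n] = X_n^2 + 1). By OST (τ has finite mean in a bounded region), E[M_τ] = E[M_0] = X_0^2 − 0 = 31^2 = 961. Also E[M_τ] = E[X_τ^2] − E[τ]. The walk exits at 0 or 52, with P(hit 52 first) = 31/52, so E[X_τ^2] = 52^2 · 31/52 + 0 = 1612. Thus E[τ] = E[X_τ^2] − E[M_τ] = 1612 − 961 = 651 = 31(52 − 31) = 651.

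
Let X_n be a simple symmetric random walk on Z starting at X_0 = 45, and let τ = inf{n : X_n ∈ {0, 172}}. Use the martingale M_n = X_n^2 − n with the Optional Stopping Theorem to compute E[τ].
E[τ] = 5715

M_n = X_n^2 − n is a martingale (since E[X_{n+1}^2 | F_n] = X_n^2 + 1). By OST (τ has finite mean in a bounded region), E[M_τ] = E[M_0] = X_0^2 − 0 = 45^2 = 2025. Also E[M_τ] = E[X_τ^2] − E[τ]. The walk exits at 0 or 172, with P(hit 172 first) = 45/172, so E[X_τ^2] = 172^2 · 45/172 + 0 = 7740. Thus E[τ] = E[X_τ^2] − E[M_τ] = 7740 − 2025 = 5715 = 45(172 − 45) = 5715.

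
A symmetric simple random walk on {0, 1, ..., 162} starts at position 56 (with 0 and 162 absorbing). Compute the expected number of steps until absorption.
E[τ | X_0 = 56] = 5936

Let v_k = E[τ | X_0 = k]. Boundary: v_0 = v_162 = 0. Recurrence: v_k = 1 + (v_{k-1} + v_{k+1})/2 for 1 ≤ k ≤ 161. The particular solution to v_k − (v_{k-1} + v_{k+1})/2 = 1 is v_k = −k^2. Adding homogeneous solution A + B k and matching boundaries gives v_k = k (162 − k). Substituting k = 56: v_56 = 56 · 106 = 5936.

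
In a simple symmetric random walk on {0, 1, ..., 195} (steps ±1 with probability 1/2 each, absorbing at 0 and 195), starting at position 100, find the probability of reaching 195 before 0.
P(hit 195 before 0) = 100/195 = 20/39

Let u_k = P(hit 195 before 0 | start at k). Then u_0 = 0, u_195 = 1, and u_k = u_{k-1}/2 + u_{k+1}/2 for 1 ≤ k ≤ 194. This harmonic recurrence is solved by u_k = k/195, giving u_100 = 100/195 = 20/39.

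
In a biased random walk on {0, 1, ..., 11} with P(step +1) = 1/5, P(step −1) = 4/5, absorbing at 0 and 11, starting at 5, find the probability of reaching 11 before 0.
P(hit 11 before 0) = (1 − (4)^5) / (1 − (4)^11) = 341/1398101

Let u_k denote P(reach 11 before 0 | start at k). Boundary: u_0 = 0, u_11 = 1. Recurrence: u_k = 1/5·u_{k+1} + 4/5·u_{k-1} for 1 ≤ k ≤ 10. Try u_k = A + B·r^k with r = q/p = (4/5)/(1/5) = 4. Substitution satisfies the recurrence; boundary conditions give:
  u_k = (1 − r^k) / (1 − r^N) = (1 − (4)^5) / (1 − (4)^11) = 341/1398101.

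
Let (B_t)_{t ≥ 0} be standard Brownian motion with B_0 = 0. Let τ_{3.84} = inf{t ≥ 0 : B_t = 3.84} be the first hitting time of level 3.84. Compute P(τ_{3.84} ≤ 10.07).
P(τ_{3.84} ≤ 10.07) = 2(1 − Φ(3.84/√10.07)) = 2(1 − Φ(1.2101)) ≈ 0.2262

By the reflection principle for standard BM, P(τ_b ≤ t) = 2 · P(B_t ≥ b). Since B_t ~ N(0, t), P(B_t ≥ 3.84) = 1 − Φ(3.84/√t) = 1 − Φ(3.84/√10.07) = 1 − Φ(1.2101) ≈ 0.11312. Doubling: P(τ_{3.84} ≤ 10.07) ≈ 2 · 0.11312 = 0.22624 ≈ 0.2262.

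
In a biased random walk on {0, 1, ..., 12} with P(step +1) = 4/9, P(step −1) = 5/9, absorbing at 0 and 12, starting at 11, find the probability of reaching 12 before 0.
P(hit 12 before 0) = (1 − (5/4)^11) / (1 − (5/4)^12) = 178535284/227363409

Let u_k denote P(reach 12 before 0 | start at k). Boundary: u_0 = 0, u_12 = 1. Recurrence: u_k = 4/9·u_{k+1} + 5/9·u_{k-1} for 1 ≤ k ≤ 11. Try u_k = A + B·r^k with r = q/p = (5/9)/(4/9) = 5/4. Substitution satisfies the recurrence; boundary conditions give:
  u_k = (1 − r^k) / (1 − r^N) = (1 − (5/4)^11) / (1 − (5/4)^12) = 178535284/227363409.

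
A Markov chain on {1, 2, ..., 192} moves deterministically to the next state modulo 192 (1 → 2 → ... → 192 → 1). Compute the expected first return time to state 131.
E[T_131 | X_0 = 131] = 192

The chain cycles deterministically, so starting at state 131 it returns in exactly 192 steps. Equivalently, the stationary distribution is uniform π_j = 1/192 for every state j, so by Kac's formula E[T_131] = 1/π_131 = 192.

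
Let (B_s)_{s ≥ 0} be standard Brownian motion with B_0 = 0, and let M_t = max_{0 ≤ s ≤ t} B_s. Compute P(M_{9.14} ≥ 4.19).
P(M_{9.14} ≥ 4.19) = 2·P(B_{9.14} ≥ 4.19) = 2(1 − Φ(4.19/√9.14)) ≈ 0.1658

By the reflection principle for Brownian motion, P(M_t ≥ a) = 2 · P(B_t ≥ a) for a ≥ 0. Since B_t ~ N(0, t), P(B_t ≥ 4.19) = 1 − Φ(4.19/√t) = 1 − Φ(4.19/√9.14) = 1 − Φ(1.3859). So
  P(M_{9.14} ≥ 4.19) = 2(1 − Φ(1.3859)) ≈ 0.1658.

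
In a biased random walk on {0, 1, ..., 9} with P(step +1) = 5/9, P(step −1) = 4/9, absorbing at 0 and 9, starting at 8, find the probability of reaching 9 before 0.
P(hit 9 before 0) = (1 − (4/5)^8) / (1 − (4/5)^9) = 1625445/1690981

Let u_k denote P(reach 9 before 0 | start at k). Boundary: u_0 = 0, u_9 = 1. Recurrence: u_k = 5/9·u_{k+1} + 4/9·u_{k-1} for 1 ≤ k ≤ 8. Try u_k = A + B·r^k with r = q/p = (4/9)/(5/9) = 4/5. Substitution satisfies the recurrence; boundary conditions give:
  u_k = (1 − r^k) / (1 − r^N) = (1 − (4/5)^8) / (1 − (4/5)^9) = 1625445/1690981.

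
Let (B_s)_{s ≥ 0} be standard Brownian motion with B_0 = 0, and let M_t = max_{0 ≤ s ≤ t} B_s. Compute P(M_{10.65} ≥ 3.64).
P(M_{10.65} ≥ 3.64) = 2·P(B_{10.65} ≥ 3.64) = 2(1 − Φ(3.64/√10.65)) ≈ 0.2647

By the reflection principle for Brownian motion, P(M_t ≥ a) = 2 · P(B_t ≥ a) for a ≥ 0. Since B_t ~ N(0, t), P(B_t ≥ 3.64) = 1 − Φ(3.64/√t) = 1 − Φ(3.64/√10.65) = 1 − Φ(1.1154). So
  P(M_{10.65} ≥ 3.64) = 2(1 − Φ(1.1154)) ≈ 0.2647.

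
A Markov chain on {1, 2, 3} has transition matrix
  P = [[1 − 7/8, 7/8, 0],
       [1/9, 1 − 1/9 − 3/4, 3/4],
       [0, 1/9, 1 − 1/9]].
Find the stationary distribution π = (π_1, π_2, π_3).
π = (32/1985, 252/1985, 1701/1985)

This is a birth-death chain on three states, which satisfies detailed balance: π_1 · P_{12} = π_2 · P_{21} and π_2 · P_{23} = π_3 · P_{32}.
From π_1 · 7/8 = π_2 · 1/9: π_2/π_1 = (7/8)/(1/9) = 63/8.
From π_2 · 3/4 = π_3 · 1/9: π_3/π_2 = (3/4)/(1/9) = 27/4.
Take π_1 proportional to 1; then unnormalized π = (1, 63/8, 1701/32). Normalize by dividing by the sum 1985/32:
  π = (32/1985, 252/1985, 1701/1985).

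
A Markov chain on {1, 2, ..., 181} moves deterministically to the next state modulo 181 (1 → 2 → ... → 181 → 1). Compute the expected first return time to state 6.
E[T_6 | X_0 = 6] = 181

The chain cycles deterministically, so starting at state 6 it returns in exactly 181 steps. Equivalently, the stationary distribution is uniform π_j = 1/181 for every state j, so by Kac's formula E[T_6] = 1/π_6 = 181.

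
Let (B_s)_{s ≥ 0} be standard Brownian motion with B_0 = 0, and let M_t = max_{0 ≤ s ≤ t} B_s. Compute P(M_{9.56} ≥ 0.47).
P(M_{9.56} ≥ 0.47) = 2·P(B_{9.56} ≥ 0.47) = 2(1 − Φ(0.47/√9.56)) ≈ 0.8792

By the reflection principle for Brownian motion, P(M_t ≥ a) = 2 · P(B_t ≥ a) for a ≥ 0. Since B_t ~ N(0, t), P(B_t ≥ 0.47) = 1 − Φ(0.47/√t) = 1 − Φ(0.47/√9.56) = 1 − Φ(0.1520). So
  P(M_{9.56} ≥ 0.47) = 2(1 − Φ(0.1520)) ≈ 0.8792.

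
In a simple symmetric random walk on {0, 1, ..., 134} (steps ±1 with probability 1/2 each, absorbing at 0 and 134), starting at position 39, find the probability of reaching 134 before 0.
P(hit 134 before 0) = 39/134

Let u_k = P(hit 134 before 0 | start at k). Then u_0 = 0, u_134 = 1, and u_k = u_{k-1}/2 + u_{k+1}/2 for 1 ≤ k ≤ 133. This harmonic recurrence is solved by u_k = k/134, giving u_39 = 39/134.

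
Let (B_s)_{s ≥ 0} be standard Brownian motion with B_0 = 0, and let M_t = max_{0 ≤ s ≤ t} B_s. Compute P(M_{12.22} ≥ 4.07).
P(M_{12.22} ≥ 4.07) = 2·P(B_{12.22} ≥ 4.07) = 2(1 − Φ(4.07/√12.22)) ≈ 0.2443

By the reflection principle for Brownian motion, P(M_t ≥ a) = 2 · P(B_t ≥ a) for a ≥ 0. Since B_t ~ N(0, t), P(B_t ≥ 4.07) = 1 − Φ(4.07/√t) = 1 − Φ(4.07/√12.22) = 1 − Φ(1.1643). So
  P(M_{12.22} ≥ 4.07) = 2(1 − Φ(1.1643)) ≈ 0.2443.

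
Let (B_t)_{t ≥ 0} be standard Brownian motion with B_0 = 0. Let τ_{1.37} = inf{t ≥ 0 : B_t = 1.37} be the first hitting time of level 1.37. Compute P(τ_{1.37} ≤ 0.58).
P(τ_{1.37} ≤ 0.58) = 2(1 − Φ(1.37/√0.58)) = 2(1 − Φ(1.7989)) ≈ 0.0720

By the reflection principle for standard BM, P(τ_b ≤ t) = 2 · P(B_t ≥ b). Since B_t ~ N(0, t), P(B_t ≥ 1.37) = 1 − Φ(1.37/√t) = 1 − Φ(1.37/√0.58) = 1 − Φ(1.7989) ≈ 0.03602. Doubling: P(τ_{1.37} ≤ 0.58) ≈ 2 · 0.03602 = 0.07204 ≈ 0.0720.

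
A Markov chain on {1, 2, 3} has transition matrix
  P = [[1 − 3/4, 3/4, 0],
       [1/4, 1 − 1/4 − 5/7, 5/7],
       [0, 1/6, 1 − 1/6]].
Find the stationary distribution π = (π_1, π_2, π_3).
π = (7/118, 21/118, 45/59)

This is a birth-death chain on three states, which satisfies detailed balance: π_1 · P_{12} = π_2 · P_{21} and π_2 · P_{23} = π_3 · P_{32}.
From π_1 · 3/4 = π_2 · 1/4: π_2/π_1 = (3/4)/(1/4) = 3.
From π_2 · 5/7 = π_3 · 1/6: π_3/π_2 = (5/7)/(1/6) = 30/7.
Take π_1 proportional to 1; then unnormalized π = (1, 3, 90/7). Normalize by dividing by the sum 118/7:
  π = (7/118, 21/118, 45/59).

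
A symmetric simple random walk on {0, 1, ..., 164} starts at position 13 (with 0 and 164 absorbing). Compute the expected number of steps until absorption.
E[τ | X_0 = 13] = 1963

Let v_k = E[τ | X_0 = k]. Boundary: v_0 = v_164 = 0. Recurrence: v_k = 1 + (v_{k-1} + v_{k+1})/2 for 1 ≤ k ≤ 163. The particular solution to v_k − (v_{k-1} + v_{k+1})/2 = 1 is v_k = −k^2. Adding homogeneous solution A + B k and matching boundaries gives v_k = k (164 − k). Substituting k = 13: v_13 = 13 · 151 = 1963.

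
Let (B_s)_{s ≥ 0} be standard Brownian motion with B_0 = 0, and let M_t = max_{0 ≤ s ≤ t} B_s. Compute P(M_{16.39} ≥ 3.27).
P(M_{16.39} ≥ 3.27) = 2·P(B_{16.39} ≥ 3.27) = 2(1 − Φ(3.27/√16.39)) ≈ 0.4193

By the reflection principle for Brownian motion, P(M_t ≥ a) = 2 · P(B_t ≥ a) for a ≥ 0. Since B_t ~ N(0, t), P(B_t ≥ 3.27) = 1 − Φ(3.27/√t) = 1 − Φ(3.27/√16.39) = 1 − Φ(0.8077). So
  P(M_{16.39} ≥ 3.27) = 2(1 − Φ(0.8077)) ≈ 0.4193.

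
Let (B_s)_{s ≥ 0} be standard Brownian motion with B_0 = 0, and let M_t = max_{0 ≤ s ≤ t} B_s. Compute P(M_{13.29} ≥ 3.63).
P(M_{13.29} ≥ 3.63) = 2·P(B_{13.29} ≥ 3.63) = 2(1 − Φ(3.63/√13.29)) ≈ 0.3194

By the reflection principle for Brownian motion, P(M_t ≥ a) = 2 · P(B_t ≥ a) for a ≥ 0. Since B_t ~ N(0, t), P(B_t ≥ 3.63) = 1 − Φ(3.63/√t) = 1 − Φ(3.63/√13.29) = 1 − Φ(0.9957). So
  P(M_{13.29} ≥ 3.63) = 2(1 − Φ(0.9957)) ≈ 0.3194.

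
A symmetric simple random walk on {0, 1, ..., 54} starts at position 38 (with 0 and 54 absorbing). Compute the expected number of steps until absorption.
E[τ | X_0 = 38] = 608

Let v_k = E[τ | X_0 = k]. Boundary: v_0 = v_54 = 0. Recurrence: v_k = 1 + (v_{k-1} + v_{k+1})/2 for 1 ≤ k ≤ 53. The particular solution to v_k − (v_{k-1} + v_{k+1})/2 = 1 is v_k = −k^2. Adding homogeneous solution A + B k and matching boundaries gives v_k = k (54 − k). Substituting k = 38: v_38 = 38 · 16 = 608.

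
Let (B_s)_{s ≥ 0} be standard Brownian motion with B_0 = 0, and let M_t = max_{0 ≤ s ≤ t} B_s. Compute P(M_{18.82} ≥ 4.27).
P(M_{18.82} ≥ 4.27) = 2·P(B_{18.82} ≥ 4.27) = 2(1 − Φ(4.27/√18.82)) ≈ 0.3250

By the reflection principle for Brownian motion, P(M_t ≥ a) = 2 · P(B_t ≥ a) for a ≥ 0. Since B_t ~ N(0, t), P(B_t ≥ 4.27) = 1 − Φ(4.27/√t) = 1 − Φ(4.27/√18.82) = 1 − Φ(0.9843). So
  P(M_{18.82} ≥ 4.27) = 2(1 − Φ(0.9843)) ≈ 0.3250.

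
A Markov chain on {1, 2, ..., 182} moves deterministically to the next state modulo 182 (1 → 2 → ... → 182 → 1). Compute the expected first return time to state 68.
E[T_68 | X_0 = 68] = 182

The chain cycles deterministically, so starting at state 68 it returns in exactly 182 steps. Equivalently, the stationary distribution is uniform π_j = 1/182 for every state j, so by Kac's formula E[T_68] = 1/π_68 = 182.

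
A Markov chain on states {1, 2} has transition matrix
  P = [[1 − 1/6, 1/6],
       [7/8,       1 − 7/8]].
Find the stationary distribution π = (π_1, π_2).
π_1 = 21/25, π_2 = 4/25

Solve πP = π with π_1 + π_2 = 1. From πP = π: π_1 · (1 − 1/6) + π_2 · 7/8 = π_1 ⇒ π_2 · 7/8 = π_1 · 1/6 ⇒ π_2/π_1 = (1/6)/(7/8) = 4/21. Together with π_1 + π_2 = 1:
  π_1 = (7/8)/(1/6 + 7/8) = (7/8)/(25/24) = 21/25,
  π_2 = (1/6)/(1/6 + 7/8) = (1/6)/(25/24) = 4/25.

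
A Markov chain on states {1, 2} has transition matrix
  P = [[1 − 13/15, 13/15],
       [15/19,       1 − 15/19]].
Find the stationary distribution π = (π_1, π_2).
π_1 = 225/472, π_2 = 247/472

Solve πP = π with π_1 + π_2 = 1. From πP = π: π_1 · (1 − 13/15) + π_2 · 15/19 = π_1 ⇒ π_2 · 15/19 = π_1 · 13/15 ⇒ π_2/π_1 = (13/15)/(15/19) = 247/225. Together with π_1 + π_2 = 1:
  π_1 = (15/19)/(13/15 + 15/19) = (15/19)/(472/285) = 225/472,
  π_2 = (13/15)/(13/15 + 15/19) = (13/15)/(472/285) = 247/472.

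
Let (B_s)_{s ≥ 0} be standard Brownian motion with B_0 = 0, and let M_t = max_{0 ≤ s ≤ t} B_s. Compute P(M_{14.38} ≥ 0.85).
P(M_{14.38} ≥ 0.85) = 2·P(B_{14.38} ≥ 0.85) = 2(1 − Φ(0.85/√14.38)) ≈ 0.8226

By the reflection principle for Brownian motion, P(M_t ≥ a) = 2 · P(B_t ≥ a) for a ≥ 0. Since B_t ~ N(0, t), P(B_t ≥ 0.85) = 1 − Φ(0.85/√t) = 1 − Φ(0.85/√14.38) = 1 − Φ(0.2242). So
  P(M_{14.38} ≥ 0.85) = 2(1 − Φ(0.2242)) ≈ 0.8226.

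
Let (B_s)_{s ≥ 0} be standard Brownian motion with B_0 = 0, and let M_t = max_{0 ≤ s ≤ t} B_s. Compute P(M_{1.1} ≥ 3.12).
P(M_{1.1} ≥ 3.12) = 2·P(B_{1.1} ≥ 3.12) = 2(1 − Φ(3.12/√1.1)) ≈ 0.0029

By the reflection principle for Brownian motion, P(M_t ≥ a) = 2 · P(B_t ≥ a) for a ≥ 0. Since B_t ~ N(0, t), P(B_t ≥ 3.12) = 1 − Φ(3.12/√t) = 1 − Φ(3.12/√1.1) = 1 − Φ(2.9748). So
  P(M_{1.1} ≥ 3.12) = 2(1 − Φ(2.9748)) ≈ 0.0029.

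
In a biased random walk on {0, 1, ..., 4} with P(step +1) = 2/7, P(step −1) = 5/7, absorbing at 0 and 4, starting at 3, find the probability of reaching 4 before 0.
P(hit 4 before 0) = (1 − (5/2)^3) / (1 − (5/2)^4) = 78/203

Let u_k denote P(reach 4 before 0 | start at k). Boundary: u_0 = 0, u_4 = 1. Recurrence: u_k = 2/7·u_{k+1} + 5/7·u_{k-1} for 1 ≤ k ≤ 3. Try u_k = A + B·r^k with r = q/p = (5/7)/(2/7) = 5/2. Substitution satisfies the recurrence; boundary conditions give:
  u_k = (1 − r^k) / (1 − r^N) = (1 − (5/2)^3) / (1 − (5/2)^4) = 78/203.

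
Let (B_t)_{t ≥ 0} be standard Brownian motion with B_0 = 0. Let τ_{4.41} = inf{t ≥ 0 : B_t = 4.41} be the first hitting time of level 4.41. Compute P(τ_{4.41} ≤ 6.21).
P(τ_{4.41} ≤ 6.21) = 2(1 − Φ(4.41/√6.21)) = 2(1 − Φ(1.7697)) ≈ 0.0768

By the reflection principle for standard BM, P(τ_b ≤ t) = 2 · P(B_t ≥ b). Since B_t ~ N(0, t), P(B_t ≥ 4.41) = 1 − Φ(4.41/√t) = 1 − Φ(4.41/√6.21) = 1 − Φ(1.7697) ≈ 0.03839. Doubling: P(τ_{4.41} ≤ 6.21) ≈ 2 · 0.03839 = 0.07678 ≈ 0.0768.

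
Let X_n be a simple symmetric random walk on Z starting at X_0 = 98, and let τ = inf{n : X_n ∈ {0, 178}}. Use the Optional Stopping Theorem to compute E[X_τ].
E[X_τ] = 98

X_n is a martingale and τ is a bounded-mean stopping time (indeed τ is finite a.s. with bounded expectation since the walk is in a bounded region). By the OST, E[X_τ] = E[X_0] = 98. Equivalently: E[X_τ] = 178 · P(hit 178 first) + 0 · P(hit 0 first) = 178 · (98/178) = 98.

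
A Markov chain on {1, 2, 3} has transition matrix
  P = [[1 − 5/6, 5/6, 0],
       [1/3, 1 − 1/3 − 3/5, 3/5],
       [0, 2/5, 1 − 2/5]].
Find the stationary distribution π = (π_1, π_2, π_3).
π = (4/29, 10/29, 15/29)

This is a birth-death chain on three states, which satisfies detailed balance: π_1 · P_{12} = π_2 · P_{21} and π_2 · P_{23} = π_3 · P_{32}.
From π_1 · 5/6 = π_2 · 1/3: π_2/π_1 = (5/6)/(1/3) = 5/2.
From π_2 · 3/5 = π_3 · 2/5: π_3/π_2 = (3/5)/(2/5) = 3/2.
Take π_1 proportional to 1; then unnormalized π = (1, 5/2, 15/4). Normalize by dividing by the sum 29/4:
  π = (4/29, 10/29, 15/29).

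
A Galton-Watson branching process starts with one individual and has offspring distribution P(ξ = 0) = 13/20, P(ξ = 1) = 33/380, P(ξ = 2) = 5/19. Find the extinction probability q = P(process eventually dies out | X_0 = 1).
q = 1

Mean offspring μ = 0·13/20 + 1·33/380 + 2·5/19 = 233/380 ≤ 1. For μ ≤ 1 with offspring not concentrated at 1, the Galton-Watson process goes extinct almost surely, so q = 1.
(Algebraic check: The pgf is f(s) = 13/20 + 33/380·s + 5/19·s². The extinction probability q is the smallest fixed point of f in [0, 1]. Setting s = f(s):
  5/19·s² + (33/380 − 1)·s + 13/20 = 0
  5/19·s² − (13/20 + 5/19)·s + 13/20 = 0
which factors as (s − 1)·(5/19·s − 13/20) = 0, giving roots s = 1 and s = (13/20)/(5/19) = 247/100. Since 247/100 ≥ 1, the smallest root in [0, 1] is s = 1.)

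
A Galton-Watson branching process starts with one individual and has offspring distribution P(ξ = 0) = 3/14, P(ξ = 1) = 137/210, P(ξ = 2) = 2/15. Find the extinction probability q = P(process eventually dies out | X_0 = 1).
q = 1

Mean offspring μ = 0·3/14 + 1·137/210 + 2·2/15 = 193/210 ≤ 1. For μ ≤ 1 with offspring not concentrated at 1, the Galton-Watson process goes extinct almost surely, so q = 1.
(Algebraic check: The pgf is f(s) = 3/14 + 137/210·s + 2/15·s². The extinction probability q is the smallest fixed point of f in [0, 1]. Setting s = f(s):
  2/15·s² + (137/210 − 1)·s + 3/14 = 0
  2/15·s² − (3/14 + 2/15)·s + 3/14 = 0
which factors as (s − 1)·(2/15·s − 3/14) = 0, giving roots s = 1 and s = (3/14)/(2/15) = 45/28. Since 45/28 ≥ 1, the smallest root in [0, 1] is s = 1.)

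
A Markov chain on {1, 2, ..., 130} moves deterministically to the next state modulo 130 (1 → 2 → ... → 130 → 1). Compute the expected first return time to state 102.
E[T_102 | X_0 = 102] = 130

The chain cycles deterministically, so starting at state 102 it returns in exactly 130 steps. Equivalently, the stationary distribution is uniform π_j = 1/130 for every state j, so by Kac's formula E[T_102] = 1/π_102 = 130.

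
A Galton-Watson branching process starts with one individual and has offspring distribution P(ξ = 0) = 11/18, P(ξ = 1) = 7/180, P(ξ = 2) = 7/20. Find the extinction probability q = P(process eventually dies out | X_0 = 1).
q = 1

Mean offspring μ = 0·11/18 + 1·7/180 + 2·7/20 = 133/180 ≤ 1. For μ ≤ 1 with offspring not concentrated at 1, the Galton-Watson process goes extinct almost surely, so q = 1.
(Algebraic check: The pgf is f(s) = 11/18 + 7/180·s + 7/20·s². The extinction probability q is the smallest fixed point of f in [0, 1]. Setting s = f(s):
  7/20·s² + (7/180 − 1)·s + 11/18 = 0
  7/20·s² − (11/18 + 7/20)·s + 11/18 = 0
which factors as (s − 1)·(7/20·s − 11/18) = 0, giving roots s = 1 and s = (11/18)/(7/20) = 110/63. Since 110/63 ≥ 1, the smallest root in [0, 1] is s = 1.)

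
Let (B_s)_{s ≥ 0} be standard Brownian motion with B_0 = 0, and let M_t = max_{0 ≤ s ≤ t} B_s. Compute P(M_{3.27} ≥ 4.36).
P(M_{3.27} ≥ 4.36) = 2·P(B_{3.27} ≥ 4.36) = 2(1 − Φ(4.36/√3.27)) ≈ 0.0159

By the reflection principle for Brownian motion, P(M_t ≥ a) = 2 · P(B_t ≥ a) for a ≥ 0. Since B_t ~ N(0, t), P(B_t ≥ 4.36) = 1 − Φ(4.36/√t) = 1 − Φ(4.36/√3.27) = 1 − Φ(2.4111). So
  P(M_{3.27} ≥ 4.36) = 2(1 − Φ(2.4111)) ≈ 0.0159.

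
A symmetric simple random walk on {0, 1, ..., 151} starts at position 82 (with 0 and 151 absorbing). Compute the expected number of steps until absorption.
E[τ | X_0 = 82] = 5658

Let v_k = E[τ | X_0 = k]. Boundary: v_0 = v_151 = 0. Recurrence: v_k = 1 + (v_{k-1} + v_{k+1})/2 for 1 ≤ k ≤ 150. The particular solution to v_k − (v_{k-1} + v_{k+1})/2 = 1 is v_k = −k^2. Adding homogeneous solution A + B k and matching boundaries gives v_k = k (151 − k). Substituting k = 82: v_82 = 82 · 69 = 5658.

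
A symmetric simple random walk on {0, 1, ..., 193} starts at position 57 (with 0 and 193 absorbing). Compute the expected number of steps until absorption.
E[τ | X_0 = 57] = 7752

Let v_k = E[τ | X_0 = k]. Boundary: v_0 = v_193 = 0. Recurrence: v_k = 1 + (v_{k-1} + v_{k+1})/2 for 1 ≤ k ≤ 192. The particular solution to v_k − (v_{k-1} + v_{k+1})/2 = 1 is v_k = −k^2. Adding homogeneous solution A + B k and matching boundaries gives v_k = k (193 − k). Substituting k = 57: v_57 = 57 · 136 = 7752.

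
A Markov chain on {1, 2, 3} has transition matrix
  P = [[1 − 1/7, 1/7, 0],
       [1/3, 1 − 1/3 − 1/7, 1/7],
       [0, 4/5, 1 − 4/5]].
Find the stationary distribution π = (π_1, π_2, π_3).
π = (196/295, 84/295, 3/59)

This is a birth-death chain on three states, which satisfies detailed balance: π_1 · P_{12} = π_2 · P_{21} and π_2 · P_{23} = π_3 · P_{32}.
From π_1 · 1/7 = π_2 · 1/3: π_2/π_1 = (1/7)/(1/3) = 3/7.
From π_2 · 1/7 = π_3 · 4/5: π_3/π_2 = (1/7)/(4/5) = 5/28.
Take π_1 proportional to 1; then unnormalized π = (1, 3/7, 15/196). Normalize by dividing by the sum 295/196:
  π = (196/295, 84/295, 3/59).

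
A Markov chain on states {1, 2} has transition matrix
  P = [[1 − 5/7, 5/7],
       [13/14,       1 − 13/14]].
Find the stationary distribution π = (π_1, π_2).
π_1 = 13/23, π_2 = 10/23

Solve πP = π with π_1 + π_2 = 1. From πP = π: π_1 · (1 − 5/7) + π_2 · 13/14 = π_1 ⇒ π_2 · 13/14 = π_1 · 5/7 ⇒ π_2/π_1 = (5/7)/(13/14) = 10/13. Together with π_1 + π_2 = 1:
  π_1 = (13/14)/(5/7 + 13/14) = (13/14)/(23/14) = 13/23,
  π_2 = (5/7)/(5/7 + 13/14) = (5/7)/(23/14) = 10/23.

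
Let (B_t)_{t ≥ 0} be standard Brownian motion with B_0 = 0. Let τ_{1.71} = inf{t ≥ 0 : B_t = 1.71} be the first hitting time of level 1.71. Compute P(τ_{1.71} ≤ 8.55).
P(τ_{1.71} ≤ 8.55) = 2(1 − Φ(1.71/√8.55)) = 2(1 − Φ(0.5848)) ≈ 0.5587

By the reflection principle for standard BM, P(τ_b ≤ t) = 2 · P(B_t ≥ b). Since B_t ~ N(0, t), P(B_t ≥ 1.71) = 1 − Φ(1.71/√t) = 1 − Φ(1.71/√8.55) = 1 − Φ(0.5848) ≈ 0.27934. Doubling: P(τ_{1.71} ≤ 8.55) ≈ 2 · 0.27934 = 0.55868 ≈ 0.5587.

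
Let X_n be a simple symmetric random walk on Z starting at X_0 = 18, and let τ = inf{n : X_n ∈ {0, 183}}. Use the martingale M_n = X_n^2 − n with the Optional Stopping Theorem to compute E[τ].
E[τ] = 2970

M_n = X_n^2 − n is a martingale (since E[X_{n+1}^2 | F_n] = X_n^2 + 1). By OST (τ has finite mean in a bounded region), E[M_τ] = E[M_0] = X_0^2 − 0 = 18^2 = 324. Also E[M_τ] = E[X_τ^2] − E[τ]. The walk exits at 0 or 183, with P(hit 183 first) = 18/183, so E[X_τ^2] = 183^2 · 18/183 + 0 = 3294. Thus E[τ] = E[X_τ^2] − E[M_τ] = 3294 − 324 = 2970 = 18(183 − 18) = 2970.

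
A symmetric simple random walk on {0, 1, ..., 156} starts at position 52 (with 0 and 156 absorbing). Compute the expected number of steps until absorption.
E[τ | X_0 = 52] = 5408

Let v_k = E[τ | X_0 = k]. Boundary: v_0 = v_156 = 0. Recurrence: v_k = 1 + (v_{k-1} + v_{k+1})/2 for 1 ≤ k ≤ 155. The particular solution to v_k − (v_{k-1} + v_{k+1})/2 = 1 is v_k = −k^2. Adding homogeneous solution A + B k and matching boundaries gives v_k = k (156 − k). Substituting k = 52: v_52 = 52 · 104 = 5408.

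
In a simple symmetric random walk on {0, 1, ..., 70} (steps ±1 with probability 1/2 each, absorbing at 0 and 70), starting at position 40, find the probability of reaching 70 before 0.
P(hit 70 before 0) = 40/70 = 4/7

Let u_k = P(hit 70 before 0 | start at k). Then u_0 = 0, u_70 = 1, and u_k = u_{k-1}/2 + u_{k+1}/2 for 1 ≤ k ≤ 69. This harmonic recurrence is solved by u_k = k/70, giving u_40 = 40/70 = 4/7.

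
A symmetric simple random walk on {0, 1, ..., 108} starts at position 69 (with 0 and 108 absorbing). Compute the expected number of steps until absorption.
E[τ | X_0 = 69] = 2691

Let v_k = E[τ | X_0 = k]. Boundary: v_0 = v_108 = 0. Recurrence: v_k = 1 + (v_{k-1} + v_{k+1})/2 for 1 ≤ k ≤ 107. The particular solution to v_k − (v_{k-1} + v_{k+1})/2 = 1 is v_k = −k^2. Adding homogeneous solution A + B k and matching boundaries gives v_k = k (108 − k). Substituting k = 69: v_69 = 69 · 39 = 2691.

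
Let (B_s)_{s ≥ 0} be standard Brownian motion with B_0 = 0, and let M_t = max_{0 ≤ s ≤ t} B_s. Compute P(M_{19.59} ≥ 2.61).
P(M_{19.59} ≥ 2.61) = 2·P(B_{19.59} ≥ 2.61) = 2(1 − Φ(2.61/√19.59)) ≈ 0.5554

By the reflection principle for Brownian motion, P(M_t ≥ a) = 2 · P(B_t ≥ a) for a ≥ 0. Since B_t ~ N(0, t), P(B_t ≥ 2.61) = 1 − Φ(2.61/√t) = 1 − Φ(2.61/√19.59) = 1 − Φ(0.5897). So
  P(M_{19.59} ≥ 2.61) = 2(1 − Φ(0.5897)) ≈ 0.5554.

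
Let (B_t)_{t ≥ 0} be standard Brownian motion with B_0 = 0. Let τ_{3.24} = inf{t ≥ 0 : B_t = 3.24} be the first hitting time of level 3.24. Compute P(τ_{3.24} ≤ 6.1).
P(τ_{3.24} ≤ 6.1) = 2(1 − Φ(3.24/√6.1)) = 2(1 − Φ(1.3118)) ≈ 0.1896

By the reflection principle for standard BM, P(τ_b ≤ t) = 2 · P(B_t ≥ b). Since B_t ~ N(0, t), P(B_t ≥ 3.24) = 1 − Φ(3.24/√t) = 1 − Φ(3.24/√6.1) = 1 − Φ(1.3118) ≈ 0.09479. Doubling: P(τ_{3.24} ≤ 6.1) ≈ 2 · 0.09479 = 0.18958 ≈ 0.1896.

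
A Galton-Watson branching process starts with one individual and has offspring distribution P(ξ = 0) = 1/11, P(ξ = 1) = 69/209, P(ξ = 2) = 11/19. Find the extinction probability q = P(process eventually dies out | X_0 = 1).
q = 19/121

The pgf is f(s) = 1/11 + 69/209·s + 11/19·s². The extinction probability q is the smallest fixed point of f in [0, 1]. Setting s = f(s):
  11/19·s² + (69/209 − 1)·s + 1/11 = 0
  11/19·s² − (1/11 + 11/19)·s + 1/11 = 0
which factors as (s − 1)·(11/19·s − 1/11) = 0, giving roots s = 1 and s = (1/11)/(11/19) = 19/121.
Mean offspring μ = 69/209 + 2·11/19 = 311/209 > 1 (supercritical), so q < 1. The extinction probability is the smaller root: q = (1/11)/(11/19) = 19/121.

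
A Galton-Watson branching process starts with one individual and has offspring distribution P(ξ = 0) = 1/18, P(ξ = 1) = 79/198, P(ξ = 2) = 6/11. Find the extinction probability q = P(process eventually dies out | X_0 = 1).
q = 11/108

The pgf is f(s) = 1/18 + 79/198·s + 6/11·s². The extinction probability q is the smallest fixed point of f in [0, 1]. Setting s = f(s):
  6/11·s² + (79/198 − 1)·s + 1/18 = 0
  6/11·s² − (1/18 + 6/11)·s + 1/18 = 0
which factors as (s − 1)·(6/11·s − 1/18) = 0, giving roots s = 1 and s = (1/18)/(6/11) = 11/108.
Mean offspring μ = 79/198 + 2·6/11 = 295/198 > 1 (supercritical), so q < 1. The extinction probability is the smaller root: q = (1/18)/(6/11) = 11/108.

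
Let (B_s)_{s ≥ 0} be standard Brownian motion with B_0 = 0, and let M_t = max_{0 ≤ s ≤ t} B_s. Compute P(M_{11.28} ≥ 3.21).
P(M_{11.28} ≥ 3.21) = 2·P(B_{11.28} ≥ 3.21) = 2(1 − Φ(3.21/√11.28)) ≈ 0.3392

By the reflection principle for Brownian motion, P(M_t ≥ a) = 2 · P(B_t ≥ a) for a ≥ 0. Since B_t ~ N(0, t), P(B_t ≥ 3.21) = 1 − Φ(3.21/√t) = 1 − Φ(3.21/√11.28) = 1 − Φ(0.9558). So
  P(M_{11.28} ≥ 3.21) = 2(1 − Φ(0.9558)) ≈ 0.3392.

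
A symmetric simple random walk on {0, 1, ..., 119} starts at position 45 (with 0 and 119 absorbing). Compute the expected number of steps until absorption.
E[τ | X_0 = 45] = 3330

Let v_k = E[τ | X_0 = k]. Boundary: v_0 = v_119 = 0. Recurrence: v_k = 1 + (v_{k-1} + v_{k+1})/2 for 1 ≤ k ≤ 118. The particular solution to v_k − (v_{k-1} + v_{k+1})/2 = 1 is v_k = −k^2. Adding homogeneous solution A + B k and matching boundaries gives v_k = k (119 − k). Substituting k = 45: v_45 = 45 · 74 = 3330.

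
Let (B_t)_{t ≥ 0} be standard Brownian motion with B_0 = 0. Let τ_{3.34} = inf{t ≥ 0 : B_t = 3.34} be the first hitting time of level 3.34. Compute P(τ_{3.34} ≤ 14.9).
P(τ_{3.34} ≤ 14.9) = 2(1 − Φ(3.34/√14.9)) = 2(1 − Φ(0.8653)) ≈ 0.3869

By the reflection principle for standard BM, P(τ_b ≤ t) = 2 · P(B_t ≥ b). Since B_t ~ N(0, t), P(B_t ≥ 3.34) = 1 − Φ(3.34/√t) = 1 − Φ(3.34/√14.9) = 1 − Φ(0.8653) ≈ 0.19344. Doubling: P(τ_{3.34} ≤ 14.9) ≈ 2 · 0.19344 = 0.38688 ≈ 0.3869.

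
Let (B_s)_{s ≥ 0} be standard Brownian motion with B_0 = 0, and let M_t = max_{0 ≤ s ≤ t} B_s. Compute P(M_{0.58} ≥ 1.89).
P(M_{0.58} ≥ 1.89) = 2·P(B_{0.58} ≥ 1.89) = 2(1 − Φ(1.89/√0.58)) ≈ 0.0131

By the reflection principle for Brownian motion, P(M_t ≥ a) = 2 · P(B_t ≥ a) for a ≥ 0. Since B_t ~ N(0, t), P(B_t ≥ 1.89) = 1 − Φ(1.89/√t) = 1 − Φ(1.89/√0.58) = 1 − Φ(2.4817). So
  P(M_{0.58} ≥ 1.89) = 2(1 − Φ(2.4817)) ≈ 0.0131.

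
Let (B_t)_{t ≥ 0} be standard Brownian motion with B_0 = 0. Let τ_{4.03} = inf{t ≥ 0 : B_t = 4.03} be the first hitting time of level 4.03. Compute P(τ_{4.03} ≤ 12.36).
P(τ_{4.03} ≤ 12.36) = 2(1 − Φ(4.03/√12.36)) = 2(1 − Φ(1.1463)) ≈ 0.2517

By the reflection principle for standard BM, P(τ_b ≤ t) = 2 · P(B_t ≥ b). Since B_t ~ N(0, t), P(B_t ≥ 4.03) = 1 − Φ(4.03/√t) = 1 − Φ(4.03/√12.36) = 1 − Φ(1.1463) ≈ 0.12584. Doubling: P(τ_{4.03} ≤ 12.36) ≈ 2 · 0.12584 = 0.25168 ≈ 0.2517.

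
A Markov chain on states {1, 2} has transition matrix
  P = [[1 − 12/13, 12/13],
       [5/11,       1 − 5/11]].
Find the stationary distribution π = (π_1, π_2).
π_1 = 65/197, π_2 = 132/197

Solve πP = π with π_1 + π_2 = 1. From πP = π: π_1 · (1 − 12/13) + π_2 · 5/11 = π_1 ⇒ π_2 · 5/11 = π_1 · 12/13 ⇒ π_2/π_1 = (12/13)/(5/11) = 132/65. Together with π_1 + π_2 = 1:
  π_1 = (5/11)/(12/13 + 5/11) = (5/11)/(197/143) = 65/197,
  π_2 = (12/13)/(12/13 + 5/11) = (12/13)/(197/143) = 132/197.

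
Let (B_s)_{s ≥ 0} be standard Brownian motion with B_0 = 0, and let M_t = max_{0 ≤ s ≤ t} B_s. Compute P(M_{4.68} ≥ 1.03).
P(M_{4.68} ≥ 1.03) = 2·P(B_{4.68} ≥ 1.03) = 2(1 − Φ(1.03/√4.68)) ≈ 0.6340

By the reflection principle for Brownian motion, P(M_t ≥ a) = 2 · P(B_t ≥ a) for a ≥ 0. Since B_t ~ N(0, t), P(B_t ≥ 1.03) = 1 − Φ(1.03/√t) = 1 − Φ(1.03/√4.68) = 1 − Φ(0.4761). So
  P(M_{4.68} ≥ 1.03) = 2(1 − Φ(0.4761)) ≈ 0.6340.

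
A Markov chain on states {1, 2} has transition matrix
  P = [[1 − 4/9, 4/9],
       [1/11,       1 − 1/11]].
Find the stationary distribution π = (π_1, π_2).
π_1 = 9/53, π_2 = 44/53

Solve πP = π with π_1 + π_2 = 1. From πP = π: π_1 · (1 − 4/9) + π_2 · 1/11 = π_1 ⇒ π_2 · 1/11 = π_1 · 4/9 ⇒ π_2/π_1 = (4/9)/(1/11) = 44/9. Together with π_1 + π_2 = 1:
  π_1 = (1/11)/(4/9 + 1/11) = (1/11)/(53/99) = 9/53,
  π_2 = (4/9)/(4/9 + 1/11) = (4/9)/(53/99) = 44/53.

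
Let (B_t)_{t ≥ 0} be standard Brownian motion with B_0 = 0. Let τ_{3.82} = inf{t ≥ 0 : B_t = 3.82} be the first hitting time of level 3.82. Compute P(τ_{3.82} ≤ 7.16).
P(τ_{3.82} ≤ 7.16) = 2(1 − Φ(3.82/√7.16)) = 2(1 − Φ(1.4276)) ≈ 0.1534

By the reflection principle for standard BM, P(τ_b ≤ t) = 2 · P(B_t ≥ b). Since B_t ~ N(0, t), P(B_t ≥ 3.82) = 1 − Φ(3.82/√t) = 1 − Φ(3.82/√7.16) = 1 − Φ(1.4276) ≈ 0.07670. Doubling: P(τ_{3.82} ≤ 7.16) ≈ 2 · 0.07670 = 0.15340 ≈ 0.1534.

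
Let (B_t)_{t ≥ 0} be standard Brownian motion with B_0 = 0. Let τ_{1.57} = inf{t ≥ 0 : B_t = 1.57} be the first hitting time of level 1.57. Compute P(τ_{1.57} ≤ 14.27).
P(τ_{1.57} ≤ 14.27) = 2(1 − Φ(1.57/√14.27)) = 2(1 − Φ(0.4156)) ≈ 0.6777

By the reflection principle for standard BM, P(τ_b ≤ t) = 2 · P(B_t ≥ b). Since B_t ~ N(0, t), P(B_t ≥ 1.57) = 1 − Φ(1.57/√t) = 1 − Φ(1.57/√14.27) = 1 − Φ(0.4156) ≈ 0.33885. Doubling: P(τ_{1.57} ≤ 14.27) ≈ 2 · 0.33885 = 0.67770 ≈ 0.6777.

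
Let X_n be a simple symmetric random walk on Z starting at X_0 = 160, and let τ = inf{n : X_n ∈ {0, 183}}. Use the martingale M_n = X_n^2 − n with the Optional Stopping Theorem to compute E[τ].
E[τ] = 3680

M_n = X_n^2 − n is a martingale (since E[X_{n+1}^2 | F_n] = X_n^2 + 1). By OST (τ has finite mean in a bounded region), E[M_τ] = E[M_0] = X_0^2 − 0 = 160^2 = 25600. Also E[M_τ] = E[X_τ^2] − E[τ]. The walk exits at 0 or 183, with P(hit 183 first) = 160/183, so E[X_τ^2] = 183^2 · 160/183 + 0 = 29280. Thus E[τ] = E[X_τ^2] − E[M_τ] = 29280 − 25600 = 3680 = 160(183 − 160) = 3680.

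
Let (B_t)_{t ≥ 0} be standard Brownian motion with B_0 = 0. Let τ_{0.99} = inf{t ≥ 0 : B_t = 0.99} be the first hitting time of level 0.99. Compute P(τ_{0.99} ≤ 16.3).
P(τ_{0.99} ≤ 16.3) = 2(1 − Φ(0.99/√16.3)) = 2(1 − Φ(0.2452)) ≈ 0.8063

By the reflection principle for standard BM, P(τ_b ≤ t) = 2 · P(B_t ≥ b). Since B_t ~ N(0, t), P(B_t ≥ 0.99) = 1 − Φ(0.99/√t) = 1 − Φ(0.99/√16.3) = 1 − Φ(0.2452) ≈ 0.40315. Doubling: P(τ_{0.99} ≤ 16.3) ≈ 2 · 0.40315 = 0.80630 ≈ 0.8063.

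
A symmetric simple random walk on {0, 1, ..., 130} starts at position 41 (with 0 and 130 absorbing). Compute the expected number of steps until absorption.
E[τ | X_0 = 41] = 3649

Let v_k = E[τ | X_0 = k]. Boundary: v_0 = v_130 = 0. Recurrence: v_k = 1 + (v_{k-1} + v_{k+1})/2 for 1 ≤ k ≤ 129. The particular solution to v_k − (v_{k-1} + v_{k+1})/2 = 1 is v_k = −k^2. Adding homogeneous solution A + B k and matching boundaries gives v_k = k (130 − k). Substituting k = 41: v_41 = 41 · 89 = 3649.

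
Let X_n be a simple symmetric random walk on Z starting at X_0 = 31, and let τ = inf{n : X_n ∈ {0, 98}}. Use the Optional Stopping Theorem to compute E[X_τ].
E[X_τ] = 31

X_n is a martingale and τ is a bounded-mean stopping time (indeed τ is finite a.s. with bounded expectation since the walk is in a bounded region). By the OST, E[X_τ] = E[X_0] = 31. Equivalently: E[X_τ] = 98 · P(hit 98 first) + 0 · P(hit 0 first) = 98 · (31/98) = 31.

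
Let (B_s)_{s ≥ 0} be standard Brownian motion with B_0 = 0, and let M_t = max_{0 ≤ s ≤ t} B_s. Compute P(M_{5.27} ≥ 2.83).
P(M_{5.27} ≥ 2.83) = 2·P(B_{5.27} ≥ 2.83) = 2(1 − Φ(2.83/√5.27)) ≈ 0.2177

By the reflection principle for Brownian motion, P(M_t ≥ a) = 2 · P(B_t ≥ a) for a ≥ 0. Since B_t ~ N(0, t), P(B_t ≥ 2.83) = 1 − Φ(2.83/√t) = 1 − Φ(2.83/√5.27) = 1 − Φ(1.2328). So
  P(M_{5.27} ≥ 2.83) = 2(1 − Φ(1.2328)) ≈ 0.2177.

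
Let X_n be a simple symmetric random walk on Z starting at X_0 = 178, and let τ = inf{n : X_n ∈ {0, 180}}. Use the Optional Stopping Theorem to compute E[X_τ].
E[X_τ] = 178

X_n is a martingale and τ is a bounded-mean stopping time (indeed τ is finite a.s. with bounded expectation since the walk is in a bounded region). By the OST, E[X_τ] = E[X_0] = 178. Equivalently: E[X_τ] = 180 · P(hit 180 first) + 0 · P(hit 0 first) = 180 · (178/180) = 178.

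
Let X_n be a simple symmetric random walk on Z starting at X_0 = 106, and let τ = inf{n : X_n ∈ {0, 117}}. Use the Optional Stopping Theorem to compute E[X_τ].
E[X_τ] = 106

X_n is a martingale and τ is a bounded-mean stopping time (indeed τ is finite a.s. with bounded expectation since the walk is in a bounded region). By the OST, E[X_τ] = E[X_0] = 106. Equivalently: E[X_τ] = 117 · P(hit 117 first) + 0 · P(hit 0 first) = 117 · (106/117) = 106.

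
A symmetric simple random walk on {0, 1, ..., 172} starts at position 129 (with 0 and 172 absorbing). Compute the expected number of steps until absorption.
E[τ | X_0 = 129] = 5547

Let v_k = E[τ | X_0 = k]. Boundary: v_0 = v_172 = 0. Recurrence: v_k = 1 + (v_{k-1} + v_{k+1})/2 for 1 ≤ k ≤ 171. The particular solution to v_k − (v_{k-1} + v_{k+1})/2 = 1 is v_k = −k^2. Adding homogeneous solution A + B k and matching boundaries gives v_k = k (172 − k). Substituting k = 129: v_129 = 129 · 43 = 5547.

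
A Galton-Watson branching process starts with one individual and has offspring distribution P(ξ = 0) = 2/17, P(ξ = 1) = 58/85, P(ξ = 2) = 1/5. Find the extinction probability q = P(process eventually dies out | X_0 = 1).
q = 10/17

The pgf is f(s) = 2/17 + 58/85·s + 1/5·s². The extinction probability q is the smallest fixed point of f in [0, 1]. Setting s = f(s):
  1/5·s² + (58/85 − 1)·s + 2/17 = 0
  1/5·s² − (2/17 + 1/5)·s + 2/17 = 0
which factors as (s − 1)·(1/5·s − 2/17) = 0, giving roots s = 1 and s = (2/17)/(1/5) = 10/17.
Mean offspring μ = 58/85 + 2·1/5 = 92/85 > 1 (supercritical), so q < 1. The extinction probability is the smaller root: q = (2/17)/(1/5) = 10/17.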